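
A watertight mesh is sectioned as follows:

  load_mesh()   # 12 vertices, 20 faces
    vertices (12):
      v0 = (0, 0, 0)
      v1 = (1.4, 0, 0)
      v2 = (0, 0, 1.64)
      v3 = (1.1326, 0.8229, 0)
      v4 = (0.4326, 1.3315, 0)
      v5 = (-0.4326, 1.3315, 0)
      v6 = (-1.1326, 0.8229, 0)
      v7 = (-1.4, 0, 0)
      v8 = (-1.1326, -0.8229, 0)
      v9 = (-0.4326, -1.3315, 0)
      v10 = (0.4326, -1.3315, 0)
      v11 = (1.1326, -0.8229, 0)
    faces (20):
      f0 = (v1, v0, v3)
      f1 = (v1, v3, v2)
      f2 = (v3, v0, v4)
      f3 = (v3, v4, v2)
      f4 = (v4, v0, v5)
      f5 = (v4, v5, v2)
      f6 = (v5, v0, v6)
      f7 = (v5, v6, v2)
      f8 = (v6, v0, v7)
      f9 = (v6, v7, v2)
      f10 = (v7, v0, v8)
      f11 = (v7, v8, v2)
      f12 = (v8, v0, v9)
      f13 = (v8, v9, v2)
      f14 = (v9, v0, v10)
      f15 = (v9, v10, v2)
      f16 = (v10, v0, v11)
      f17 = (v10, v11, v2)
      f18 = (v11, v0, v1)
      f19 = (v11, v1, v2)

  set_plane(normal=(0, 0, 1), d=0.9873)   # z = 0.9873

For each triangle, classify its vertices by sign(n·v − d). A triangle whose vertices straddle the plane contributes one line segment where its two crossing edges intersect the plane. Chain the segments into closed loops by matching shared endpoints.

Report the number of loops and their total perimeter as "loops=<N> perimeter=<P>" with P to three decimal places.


loops=1 perimeter=3.444

Straddling triangles (10 of 20):
  (v1,v3,v2) [--+] → (0.450761, 0.327504, 0.9873)–(0.557183, 0, 0.9873)  len=0.3444
  (v3,v4,v2) [--+] → (0.17217, 0.529921, 0.9873)–(0.450761, 0.327504, 0.9873)  len=0.3444
  (v4,v5,v2) [--+] → (-0.17217, 0.529921, 0.9873)–(0.17217, 0.529921, 0.9873)  len=0.3443
  (v5,v6,v2) [--+] → (-0.450761, 0.327504, 0.9873)–(-0.17217, 0.529921, 0.9873)  len=0.3444
  (v6,v7,v2) [--+] → (-0.557183, 0, 0.9873)–(-0.450761, 0.327504, 0.9873)  len=0.3444
  (v7,v8,v2) [--+] → (-0.450761, -0.327504, 0.9873)–(-0.557183, 0, 0.9873)  len=0.3444
  (v8,v9,v2) [--+] → (-0.17217, -0.529921, 0.9873)–(-0.450761, -0.327504, 0.9873)  len=0.3444
  (v9,v10,v2) [--+] → (0.17217, -0.529921, 0.9873)–(-0.17217, -0.529921, 0.9873)  len=0.3443
  (v10,v11,v2) [--+] → (0.450761, -0.327504, 0.9873)–(0.17217, -0.529921, 0.9873)  len=0.3444
  (v11,v1,v2) [--+] → (0.557183, 0, 0.9873)–(0.450761, -0.327504, 0.9873)  len=0.3444

Chained into 1 loop(s):
  loop 1: 10 segments, perimeter = 3.4436
Total perimeter = 3.444


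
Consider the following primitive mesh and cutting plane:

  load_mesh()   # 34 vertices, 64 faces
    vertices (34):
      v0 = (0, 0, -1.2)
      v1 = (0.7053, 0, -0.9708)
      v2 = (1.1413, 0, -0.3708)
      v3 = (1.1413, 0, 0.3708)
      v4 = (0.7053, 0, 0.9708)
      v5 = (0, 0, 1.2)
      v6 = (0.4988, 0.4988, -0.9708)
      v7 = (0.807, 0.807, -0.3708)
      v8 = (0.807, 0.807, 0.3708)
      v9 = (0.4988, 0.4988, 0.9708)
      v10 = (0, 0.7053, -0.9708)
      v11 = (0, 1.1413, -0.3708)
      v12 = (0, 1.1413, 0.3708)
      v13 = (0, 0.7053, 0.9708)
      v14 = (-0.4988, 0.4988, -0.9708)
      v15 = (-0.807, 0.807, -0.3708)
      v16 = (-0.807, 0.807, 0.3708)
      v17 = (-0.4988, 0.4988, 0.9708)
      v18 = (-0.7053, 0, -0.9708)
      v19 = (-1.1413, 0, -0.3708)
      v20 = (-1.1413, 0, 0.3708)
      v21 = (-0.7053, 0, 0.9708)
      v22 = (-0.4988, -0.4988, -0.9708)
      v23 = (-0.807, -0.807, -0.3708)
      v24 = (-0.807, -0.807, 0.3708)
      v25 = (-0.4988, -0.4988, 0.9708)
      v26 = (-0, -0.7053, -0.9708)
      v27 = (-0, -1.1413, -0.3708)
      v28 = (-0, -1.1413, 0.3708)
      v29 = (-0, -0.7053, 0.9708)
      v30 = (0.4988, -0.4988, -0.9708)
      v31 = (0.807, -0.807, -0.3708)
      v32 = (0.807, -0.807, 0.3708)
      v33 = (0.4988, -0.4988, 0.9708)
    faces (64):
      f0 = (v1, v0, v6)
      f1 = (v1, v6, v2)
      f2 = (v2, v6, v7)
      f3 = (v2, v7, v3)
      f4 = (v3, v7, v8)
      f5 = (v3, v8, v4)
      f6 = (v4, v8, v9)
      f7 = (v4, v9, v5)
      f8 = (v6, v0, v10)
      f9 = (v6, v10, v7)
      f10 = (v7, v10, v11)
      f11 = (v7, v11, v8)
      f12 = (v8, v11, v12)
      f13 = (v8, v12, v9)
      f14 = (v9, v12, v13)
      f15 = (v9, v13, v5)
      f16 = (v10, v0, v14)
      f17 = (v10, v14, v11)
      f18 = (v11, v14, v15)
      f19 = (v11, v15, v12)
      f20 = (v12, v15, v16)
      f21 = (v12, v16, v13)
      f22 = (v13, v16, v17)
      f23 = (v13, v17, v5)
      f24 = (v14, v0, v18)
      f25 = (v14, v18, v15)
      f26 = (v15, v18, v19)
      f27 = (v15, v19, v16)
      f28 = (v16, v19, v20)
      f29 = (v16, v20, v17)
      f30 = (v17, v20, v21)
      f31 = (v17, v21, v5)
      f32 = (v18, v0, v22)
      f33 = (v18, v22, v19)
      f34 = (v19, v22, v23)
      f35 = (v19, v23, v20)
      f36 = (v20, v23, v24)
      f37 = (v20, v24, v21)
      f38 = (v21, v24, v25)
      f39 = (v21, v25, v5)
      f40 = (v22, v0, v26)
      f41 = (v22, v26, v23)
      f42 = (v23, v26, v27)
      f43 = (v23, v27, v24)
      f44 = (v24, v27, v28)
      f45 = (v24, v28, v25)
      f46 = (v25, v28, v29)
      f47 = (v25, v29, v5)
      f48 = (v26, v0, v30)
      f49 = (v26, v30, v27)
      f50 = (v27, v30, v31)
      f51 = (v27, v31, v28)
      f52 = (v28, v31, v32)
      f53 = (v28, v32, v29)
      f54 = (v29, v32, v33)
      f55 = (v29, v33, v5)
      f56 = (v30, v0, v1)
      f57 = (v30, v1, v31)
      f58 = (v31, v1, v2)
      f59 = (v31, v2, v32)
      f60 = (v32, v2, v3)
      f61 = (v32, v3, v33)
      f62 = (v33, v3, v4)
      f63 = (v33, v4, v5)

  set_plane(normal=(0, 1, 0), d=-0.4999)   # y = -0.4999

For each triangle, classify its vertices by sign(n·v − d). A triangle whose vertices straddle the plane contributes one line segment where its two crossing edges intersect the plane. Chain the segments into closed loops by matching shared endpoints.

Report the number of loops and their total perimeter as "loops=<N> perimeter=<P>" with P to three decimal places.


loops=1 perimeter=6.459

Straddling triangles (20 of 64):
  (v19,v22,v23) [++-] → (-0.4999, -0.4999, -0.968659)–(-0.934216, -0.4999, -0.3708)  len=0.7390
  (v19,v23,v20) [+-+] → (-0.934216, -0.4999, -0.3708)–(-0.934216, -0.4999, -0.0885877)  len=0.2822
  (v20,v23,v24) [+--] → (-0.934216, -0.4999, -0.0885877)–(-0.934216, -0.4999, 0.3708)  len=0.4594
  (v20,v24,v21) [+-+] → (-0.934216, -0.4999, 0.3708)–(-0.768299, -0.4999, 0.599127)  len=0.2822
  (v21,v24,v25) [+-+] → (-0.768299, -0.4999, 0.599127)–(-0.4999, -0.4999, 0.968659)  len=0.4567
  (v22,v0,v26) [++-] → (0, -0.4999, -1.03755)–(-0.496143, -0.4999, -0.9708)  len=0.5006
  (v22,v26,v23) [+--] → (-0.496143, -0.4999, -0.9708)–(-0.4999, -0.4999, -0.968659)  len=0.0043
  (v24,v28,v25) [--+] → (-0.497946, -0.4999, 0.969773)–(-0.4999, -0.4999, 0.968659)  len=0.0022
  (v25,v28,v29) [+--] → (-0.497946, -0.4999, 0.969773)–(-0.496143, -0.4999, 0.9708)  len=0.0021
  (v25,v29,v5) [+-+] → (-0.496143, -0.4999, 0.9708)–(0, -0.4999, 1.03755)  len=0.5006
  (v26,v0,v30) [-++] → (0, -0.4999, -1.03755)–(0.496143, -0.4999, -0.9708)  len=0.5006
  (v26,v30,v27) [-+-] → (0.496143, -0.4999, -0.9708)–(0.497946, -0.4999, -0.969773)  len=0.0021
  (v27,v30,v31) [-+-] → (0.497946, -0.4999, -0.969773)–(0.4999, -0.4999, -0.968659)  len=0.0022
  (v29,v32,v33) [--+] → (0.4999, -0.4999, 0.968659)–(0.496143, -0.4999, 0.9708)  len=0.0043
  (v29,v33,v5) [-++] → (0.496143, -0.4999, 0.9708)–(0, -0.4999, 1.03755)  len=0.5006
  (v30,v1,v31) [++-] → (0.768299, -0.4999, -0.599127)–(0.4999, -0.4999, -0.968659)  len=0.4567
  (v31,v1,v2) [-++] → (0.768299, -0.4999, -0.599127)–(0.934216, -0.4999, -0.3708)  len=0.2822
  (v31,v2,v32) [-+-] → (0.934216, -0.4999, -0.3708)–(0.934216, -0.4999, 0.0885877)  len=0.4594
  (v32,v2,v3) [-++] → (0.934216, -0.4999, 0.0885877)–(0.934216, -0.4999, 0.3708)  len=0.2822
  (v32,v3,v33) [-++] → (0.934216, -0.4999, 0.3708)–(0.4999, -0.4999, 0.968659)  len=0.7390

Chained into 1 loop(s):
  loop 1: 20 segments, perimeter = 6.4588
Total perimeter = 6.459


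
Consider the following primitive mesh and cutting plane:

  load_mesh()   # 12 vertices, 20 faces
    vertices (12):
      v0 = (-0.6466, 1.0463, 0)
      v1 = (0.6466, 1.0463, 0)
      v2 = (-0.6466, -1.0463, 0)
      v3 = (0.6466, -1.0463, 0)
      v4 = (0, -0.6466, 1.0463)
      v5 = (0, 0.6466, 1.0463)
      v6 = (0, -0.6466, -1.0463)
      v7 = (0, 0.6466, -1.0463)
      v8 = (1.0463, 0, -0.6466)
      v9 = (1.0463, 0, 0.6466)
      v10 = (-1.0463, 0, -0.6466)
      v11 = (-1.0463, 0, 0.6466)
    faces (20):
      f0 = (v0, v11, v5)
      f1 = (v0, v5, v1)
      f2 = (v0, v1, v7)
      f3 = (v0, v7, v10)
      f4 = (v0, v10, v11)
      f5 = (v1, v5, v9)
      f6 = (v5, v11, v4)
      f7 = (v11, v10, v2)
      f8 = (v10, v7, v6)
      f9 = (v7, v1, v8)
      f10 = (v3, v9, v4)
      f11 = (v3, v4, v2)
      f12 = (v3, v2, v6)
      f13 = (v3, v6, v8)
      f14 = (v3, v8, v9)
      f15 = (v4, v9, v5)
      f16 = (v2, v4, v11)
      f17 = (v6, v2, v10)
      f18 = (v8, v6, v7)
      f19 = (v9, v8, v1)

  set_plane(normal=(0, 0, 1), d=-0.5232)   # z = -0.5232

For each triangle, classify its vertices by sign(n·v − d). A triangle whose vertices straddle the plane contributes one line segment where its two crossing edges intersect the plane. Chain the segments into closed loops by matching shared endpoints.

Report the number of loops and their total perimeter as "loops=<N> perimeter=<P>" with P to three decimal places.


Straddling triangles (10 of 20):
  (v0,v1,v7) [++-] → (0.323269, 0.846431, -0.5232)–(-0.323269, 0.846431, -0.5232)  len=0.6465
  (v0,v7,v10) [+--] → (-0.323269, 0.846431, -0.5232)–(-0.970019, 0.199681, -0.5232)  len=0.9146
  (v0,v10,v11) [+-+] → (-0.970019, 0.199681, -0.5232)–(-1.0463, 0, -0.5232)  len=0.2138
  (v11,v10,v2) [+-+] → (-1.0463, 0, -0.5232)–(-0.970019, -0.199681, -0.5232)  len=0.2138
  (v7,v1,v8) [-+-] → (0.323269, 0.846431, -0.5232)–(0.970019, 0.199681, -0.5232)  len=0.9146
  (v3,v2,v6) [++-] → (-0.323269, -0.846431, -0.5232)–(0.323269, -0.846431, -0.5232)  len=0.6465
  (v3,v6,v8) [+--] → (0.323269, -0.846431, -0.5232)–(0.970019, -0.199681, -0.5232)  len=0.9146
  (v3,v8,v9) [+-+] → (0.970019, -0.199681, -0.5232)–(1.0463, 0, -0.5232)  len=0.2138
  (v6,v2,v10) [-+-] → (-0.323269, -0.846431, -0.5232)–(-0.970019, -0.199681, -0.5232)  len=0.9146
  (v9,v8,v1) [+-+] → (1.0463, 0, -0.5232)–(0.970019, 0.199681, -0.5232)  len=0.2138

Chained into 1 loop(s):
  loop 1: 10 segments, perimeter = 5.8067
Total perimeter = 5.807

loops=1 perimeter=5.807


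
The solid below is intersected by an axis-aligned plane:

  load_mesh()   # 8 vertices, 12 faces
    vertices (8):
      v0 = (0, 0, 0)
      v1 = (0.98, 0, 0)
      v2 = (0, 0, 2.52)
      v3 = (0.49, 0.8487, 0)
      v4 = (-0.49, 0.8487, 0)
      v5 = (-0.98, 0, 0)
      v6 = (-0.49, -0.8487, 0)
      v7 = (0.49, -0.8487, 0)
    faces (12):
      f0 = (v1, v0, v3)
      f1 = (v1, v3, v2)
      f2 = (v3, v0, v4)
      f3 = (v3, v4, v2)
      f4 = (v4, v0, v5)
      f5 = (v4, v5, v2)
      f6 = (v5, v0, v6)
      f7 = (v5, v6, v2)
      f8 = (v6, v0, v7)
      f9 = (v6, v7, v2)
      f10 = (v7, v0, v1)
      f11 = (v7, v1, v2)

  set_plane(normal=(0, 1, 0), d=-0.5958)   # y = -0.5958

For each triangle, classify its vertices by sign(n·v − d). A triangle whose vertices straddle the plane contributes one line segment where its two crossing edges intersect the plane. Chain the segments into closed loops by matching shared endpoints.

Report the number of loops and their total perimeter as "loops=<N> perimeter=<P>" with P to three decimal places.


Straddling triangles (6 of 12):
  (v5,v0,v6) [++-] → (-0.343987, -0.5958, 0)–(-0.636013, -0.5958, 0)  len=0.2920
  (v5,v6,v2) [+-+] → (-0.636013, -0.5958, 0)–(-0.343987, -0.5958, 0.750923)  len=0.8057
  (v6,v0,v7) [-+-] → (-0.343987, -0.5958, 0)–(0.343987, -0.5958, 0)  len=0.6880
  (v6,v7,v2) [--+] → (0.343987, -0.5958, 0.750923)–(-0.343987, -0.5958, 0.750923)  len=0.6880
  (v7,v0,v1) [-++] → (0.343987, -0.5958, 0)–(0.636013, -0.5958, 0)  len=0.2920
  (v7,v1,v2) [-++] → (0.636013, -0.5958, 0)–(0.343987, -0.5958, 0.750923)  len=0.8057

Chained into 1 loop(s):
  loop 1: 6 segments, perimeter = 3.5714
Total perimeter = 3.571

loops=1 perimeter=3.571


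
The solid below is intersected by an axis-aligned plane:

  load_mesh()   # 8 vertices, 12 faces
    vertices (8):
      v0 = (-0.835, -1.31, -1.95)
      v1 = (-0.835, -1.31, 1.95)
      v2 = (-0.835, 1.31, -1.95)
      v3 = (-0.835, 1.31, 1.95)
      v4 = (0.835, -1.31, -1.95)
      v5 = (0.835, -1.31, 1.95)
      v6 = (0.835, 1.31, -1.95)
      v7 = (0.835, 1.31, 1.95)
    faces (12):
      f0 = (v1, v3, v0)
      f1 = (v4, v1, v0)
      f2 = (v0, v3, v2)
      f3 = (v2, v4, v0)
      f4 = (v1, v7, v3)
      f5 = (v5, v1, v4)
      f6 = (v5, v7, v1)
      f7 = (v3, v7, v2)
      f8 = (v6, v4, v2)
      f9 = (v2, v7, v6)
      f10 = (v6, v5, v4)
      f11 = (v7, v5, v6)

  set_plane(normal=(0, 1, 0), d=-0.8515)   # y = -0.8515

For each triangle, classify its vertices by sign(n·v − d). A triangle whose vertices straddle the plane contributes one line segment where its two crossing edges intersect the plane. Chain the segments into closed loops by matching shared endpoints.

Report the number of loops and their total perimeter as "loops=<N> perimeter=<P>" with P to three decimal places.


Straddling triangles (8 of 12):
  (v1,v3,v0) [-+-] → (-0.835, -0.8515, 1.95)–(-0.835, -0.8515, -1.2675)  len=3.2175
  (v0,v3,v2) [-++] → (-0.835, -0.8515, -1.2675)–(-0.835, -0.8515, -1.95)  len=0.6825
  (v2,v4,v0) [+--] → (0.54275, -0.8515, -1.95)–(-0.835, -0.8515, -1.95)  len=1.3778
  (v1,v7,v3) [-++] → (-0.54275, -0.8515, 1.95)–(-0.835, -0.8515, 1.95)  len=0.2922
  (v5,v7,v1) [-+-] → (0.835, -0.8515, 1.95)–(-0.54275, -0.8515, 1.95)  len=1.3778
  (v6,v4,v2) [+-+] → (0.835, -0.8515, -1.95)–(0.54275, -0.8515, -1.95)  len=0.2922
  (v6,v5,v4) [+--] → (0.835, -0.8515, 1.2675)–(0.835, -0.8515, -1.95)  len=3.2175
  (v7,v5,v6) [+-+] → (0.835, -0.8515, 1.95)–(0.835, -0.8515, 1.2675)  len=0.6825

Chained into 1 loop(s):
  loop 1: 8 segments, perimeter = 11.1400
Total perimeter = 11.140

loops=1 perimeter=11.140


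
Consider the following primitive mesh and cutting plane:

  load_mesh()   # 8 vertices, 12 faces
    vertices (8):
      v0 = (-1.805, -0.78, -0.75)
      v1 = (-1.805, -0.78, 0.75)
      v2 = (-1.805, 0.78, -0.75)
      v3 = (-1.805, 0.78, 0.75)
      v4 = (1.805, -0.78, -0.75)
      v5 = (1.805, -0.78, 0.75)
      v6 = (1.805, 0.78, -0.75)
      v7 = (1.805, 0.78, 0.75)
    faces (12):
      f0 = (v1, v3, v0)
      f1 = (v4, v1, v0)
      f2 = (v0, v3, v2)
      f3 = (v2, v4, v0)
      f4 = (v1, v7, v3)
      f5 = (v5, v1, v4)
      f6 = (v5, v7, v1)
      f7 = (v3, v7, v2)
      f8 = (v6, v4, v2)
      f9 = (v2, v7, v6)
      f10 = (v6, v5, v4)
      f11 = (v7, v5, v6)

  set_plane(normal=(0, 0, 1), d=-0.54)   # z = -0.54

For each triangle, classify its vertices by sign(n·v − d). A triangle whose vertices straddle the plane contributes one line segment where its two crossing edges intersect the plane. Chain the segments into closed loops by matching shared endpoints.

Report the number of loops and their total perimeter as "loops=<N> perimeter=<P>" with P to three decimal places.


Straddling triangles (8 of 12):
  (v1,v3,v0) [++-] → (-1.805, -0.5616, -0.54)–(-1.805, -0.78, -0.54)  len=0.2184
  (v4,v1,v0) [-+-] → (1.2996, -0.78, -0.54)–(-1.805, -0.78, -0.54)  len=3.1046
  (v0,v3,v2) [-+-] → (-1.805, -0.5616, -0.54)–(-1.805, 0.78, -0.54)  len=1.3416
  (v5,v1,v4) [++-] → (1.2996, -0.78, -0.54)–(1.805, -0.78, -0.54)  len=0.5054
  (v3,v7,v2) [++-] → (-1.2996, 0.78, -0.54)–(-1.805, 0.78, -0.54)  len=0.5054
  (v2,v7,v6) [-+-] → (-1.2996, 0.78, -0.54)–(1.805, 0.78, -0.54)  len=3.1046
  (v6,v5,v4) [-+-] → (1.805, 0.5616, -0.54)–(1.805, -0.78, -0.54)  len=1.3416
  (v7,v5,v6) [++-] → (1.805, 0.5616, -0.54)–(1.805, 0.78, -0.54)  len=0.2184

Chained into 1 loop(s):
  loop 1: 8 segments, perimeter = 10.3400
Total perimeter = 10.340

loops=1 perimeter=10.340


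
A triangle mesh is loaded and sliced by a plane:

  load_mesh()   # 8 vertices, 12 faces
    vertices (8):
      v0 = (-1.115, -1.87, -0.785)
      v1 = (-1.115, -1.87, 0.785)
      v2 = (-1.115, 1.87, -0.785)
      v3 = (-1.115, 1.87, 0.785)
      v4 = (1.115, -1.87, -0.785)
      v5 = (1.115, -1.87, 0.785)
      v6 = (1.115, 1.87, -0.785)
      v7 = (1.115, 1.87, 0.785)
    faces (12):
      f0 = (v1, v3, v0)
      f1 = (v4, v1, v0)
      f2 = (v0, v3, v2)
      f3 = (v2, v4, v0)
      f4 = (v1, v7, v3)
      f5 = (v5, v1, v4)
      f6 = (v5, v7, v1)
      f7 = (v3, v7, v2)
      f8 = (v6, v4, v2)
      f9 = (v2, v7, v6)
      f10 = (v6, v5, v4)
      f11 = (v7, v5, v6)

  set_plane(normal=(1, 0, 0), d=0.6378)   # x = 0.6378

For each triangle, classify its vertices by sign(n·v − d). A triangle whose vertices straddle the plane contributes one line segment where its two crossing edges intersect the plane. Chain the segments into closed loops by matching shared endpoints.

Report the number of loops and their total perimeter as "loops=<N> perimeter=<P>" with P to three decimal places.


loops=1 perimeter=10.620

Straddling triangles (8 of 12):
  (v4,v1,v0) [+--] → (0.6378, -1.87, -0.449034)–(0.6378, -1.87, -0.785)  len=0.3360
  (v2,v4,v0) [-+-] → (0.6378, -1.06967, -0.785)–(0.6378, -1.87, -0.785)  len=0.8003
  (v1,v7,v3) [-+-] → (0.6378, 1.06967, 0.785)–(0.6378, 1.87, 0.785)  len=0.8003
  (v5,v1,v4) [+-+] → (0.6378, -1.87, 0.785)–(0.6378, -1.87, -0.449034)  len=1.2340
  (v5,v7,v1) [++-] → (0.6378, 1.06967, 0.785)–(0.6378, -1.87, 0.785)  len=2.9397
  (v3,v7,v2) [-+-] → (0.6378, 1.87, 0.785)–(0.6378, 1.87, 0.449034)  len=0.3360
  (v6,v4,v2) [++-] → (0.6378, -1.06967, -0.785)–(0.6378, 1.87, -0.785)  len=2.9397
  (v2,v7,v6) [-++] → (0.6378, 1.87, 0.449034)–(0.6378, 1.87, -0.785)  len=1.2340

Chained into 1 loop(s):
  loop 1: 8 segments, perimeter = 10.6200
Total perimeter = 10.620


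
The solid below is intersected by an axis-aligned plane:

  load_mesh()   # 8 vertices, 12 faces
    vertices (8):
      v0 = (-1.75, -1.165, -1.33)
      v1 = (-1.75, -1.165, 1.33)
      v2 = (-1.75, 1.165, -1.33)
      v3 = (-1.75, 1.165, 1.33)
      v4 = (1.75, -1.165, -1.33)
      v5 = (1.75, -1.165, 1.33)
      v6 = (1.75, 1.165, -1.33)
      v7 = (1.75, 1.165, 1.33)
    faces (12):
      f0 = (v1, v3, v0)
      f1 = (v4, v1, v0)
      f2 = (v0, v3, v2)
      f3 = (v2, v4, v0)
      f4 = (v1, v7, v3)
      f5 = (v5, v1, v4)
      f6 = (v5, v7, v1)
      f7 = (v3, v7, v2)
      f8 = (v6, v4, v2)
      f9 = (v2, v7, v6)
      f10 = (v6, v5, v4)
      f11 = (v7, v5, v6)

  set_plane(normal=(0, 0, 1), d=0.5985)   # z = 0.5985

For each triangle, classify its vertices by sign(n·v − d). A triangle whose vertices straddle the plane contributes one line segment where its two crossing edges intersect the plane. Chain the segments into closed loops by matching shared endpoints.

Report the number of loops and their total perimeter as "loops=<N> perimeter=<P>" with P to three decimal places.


loops=1 perimeter=11.660

Straddling triangles (8 of 12):
  (v1,v3,v0) [++-] → (-1.75, 0.52425, 0.5985)–(-1.75, -1.165, 0.5985)  len=1.6892
  (v4,v1,v0) [-+-] → (-0.7875, -1.165, 0.5985)–(-1.75, -1.165, 0.5985)  len=0.9625
  (v0,v3,v2) [-+-] → (-1.75, 0.52425, 0.5985)–(-1.75, 1.165, 0.5985)  len=0.6408
  (v5,v1,v4) [++-] → (-0.7875, -1.165, 0.5985)–(1.75, -1.165, 0.5985)  len=2.5375
  (v3,v7,v2) [++-] → (0.7875, 1.165, 0.5985)–(-1.75, 1.165, 0.5985)  len=2.5375
  (v2,v7,v6) [-+-] → (0.7875, 1.165, 0.5985)–(1.75, 1.165, 0.5985)  len=0.9625
  (v6,v5,v4) [-+-] → (1.75, -0.52425, 0.5985)–(1.75, -1.165, 0.5985)  len=0.6408
  (v7,v5,v6) [++-] → (1.75, -0.52425, 0.5985)–(1.75, 1.165, 0.5985)  len=1.6892

Chained into 1 loop(s):
  loop 1: 8 segments, perimeter = 11.6600
Total perimeter = 11.660


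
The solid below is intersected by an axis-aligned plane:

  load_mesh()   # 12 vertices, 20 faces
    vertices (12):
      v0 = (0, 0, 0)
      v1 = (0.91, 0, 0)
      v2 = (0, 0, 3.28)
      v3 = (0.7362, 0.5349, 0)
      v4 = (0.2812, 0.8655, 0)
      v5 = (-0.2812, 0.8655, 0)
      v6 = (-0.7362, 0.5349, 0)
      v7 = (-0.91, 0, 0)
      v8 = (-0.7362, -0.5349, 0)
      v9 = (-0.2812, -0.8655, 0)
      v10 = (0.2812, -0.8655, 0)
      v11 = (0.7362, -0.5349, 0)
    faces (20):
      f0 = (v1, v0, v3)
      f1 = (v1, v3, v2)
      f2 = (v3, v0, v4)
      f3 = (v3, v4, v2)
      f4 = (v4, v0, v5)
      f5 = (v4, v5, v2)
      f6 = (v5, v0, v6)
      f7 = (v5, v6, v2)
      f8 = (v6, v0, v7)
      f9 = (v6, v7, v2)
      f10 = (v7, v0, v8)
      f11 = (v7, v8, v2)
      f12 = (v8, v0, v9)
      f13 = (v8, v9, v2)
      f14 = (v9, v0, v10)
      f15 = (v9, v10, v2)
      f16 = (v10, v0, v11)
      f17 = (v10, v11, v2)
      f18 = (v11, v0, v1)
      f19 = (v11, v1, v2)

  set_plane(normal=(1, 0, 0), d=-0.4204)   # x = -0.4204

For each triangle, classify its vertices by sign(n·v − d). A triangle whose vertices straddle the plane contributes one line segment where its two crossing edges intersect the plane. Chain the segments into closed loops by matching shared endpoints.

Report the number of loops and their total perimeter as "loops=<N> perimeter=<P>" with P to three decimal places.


Straddling triangles (8 of 20):
  (v5,v0,v6) [++-] → (-0.4204, 0.30545, 0)–(-0.4204, 0.764358, 0)  len=0.4589
  (v5,v6,v2) [+-+] → (-0.4204, 0.764358, 0)–(-0.4204, 0.30545, 1.40699)  len=1.4799
  (v6,v0,v7) [-+-] → (-0.4204, 0.30545, 0)–(-0.4204, 0, 0)  len=0.3054
  (v6,v7,v2) [--+] → (-0.4204, 0, 1.76471)–(-0.4204, 0.30545, 1.40699)  len=0.4704
  (v7,v0,v8) [-+-] → (-0.4204, 0, 0)–(-0.4204, -0.30545, 0)  len=0.3054
  (v7,v8,v2) [--+] → (-0.4204, -0.30545, 1.40699)–(-0.4204, 0, 1.76471)  len=0.4704
  (v8,v0,v9) [-++] → (-0.4204, -0.30545, 0)–(-0.4204, -0.764358, 0)  len=0.4589
  (v8,v9,v2) [-++] → (-0.4204, -0.764358, 0)–(-0.4204, -0.30545, 1.40699)  len=1.4799

Chained into 1 loop(s):
  loop 1: 8 segments, perimeter = 5.4294
Total perimeter = 5.429

loops=1 perimeter=5.429


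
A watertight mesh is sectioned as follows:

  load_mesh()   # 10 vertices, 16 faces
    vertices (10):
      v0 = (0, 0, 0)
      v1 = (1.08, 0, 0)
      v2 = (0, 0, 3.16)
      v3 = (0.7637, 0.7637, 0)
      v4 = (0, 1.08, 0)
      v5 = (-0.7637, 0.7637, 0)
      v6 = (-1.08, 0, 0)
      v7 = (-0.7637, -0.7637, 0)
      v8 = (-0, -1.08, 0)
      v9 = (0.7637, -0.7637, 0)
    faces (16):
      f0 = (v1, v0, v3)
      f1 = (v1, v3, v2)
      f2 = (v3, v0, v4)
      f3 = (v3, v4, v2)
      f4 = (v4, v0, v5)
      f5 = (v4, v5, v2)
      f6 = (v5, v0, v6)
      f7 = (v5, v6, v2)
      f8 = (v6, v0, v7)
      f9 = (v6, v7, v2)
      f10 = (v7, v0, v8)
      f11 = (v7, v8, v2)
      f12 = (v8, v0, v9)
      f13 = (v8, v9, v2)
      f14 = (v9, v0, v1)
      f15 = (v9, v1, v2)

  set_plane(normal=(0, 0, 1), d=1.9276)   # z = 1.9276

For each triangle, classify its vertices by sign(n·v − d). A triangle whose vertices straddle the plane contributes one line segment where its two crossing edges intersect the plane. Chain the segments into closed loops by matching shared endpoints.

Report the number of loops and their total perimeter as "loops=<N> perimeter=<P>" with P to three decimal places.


Straddling triangles (8 of 16):
  (v1,v3,v2) [--+] → (0.297843, 0.297843, 1.9276)–(0.4212, 0, 1.9276)  len=0.3224
  (v3,v4,v2) [--+] → (0, 0.4212, 1.9276)–(0.297843, 0.297843, 1.9276)  len=0.3224
  (v4,v5,v2) [--+] → (-0.297843, 0.297843, 1.9276)–(0, 0.4212, 1.9276)  len=0.3224
  (v5,v6,v2) [--+] → (-0.4212, 0, 1.9276)–(-0.297843, 0.297843, 1.9276)  len=0.3224
  (v6,v7,v2) [--+] → (-0.297843, -0.297843, 1.9276)–(-0.4212, 0, 1.9276)  len=0.3224
  (v7,v8,v2) [--+] → (0, -0.4212, 1.9276)–(-0.297843, -0.297843, 1.9276)  len=0.3224
  (v8,v9,v2) [--+] → (0.297843, -0.297843, 1.9276)–(0, -0.4212, 1.9276)  len=0.3224
  (v9,v1,v2) [--+] → (0.4212, 0, 1.9276)–(0.297843, -0.297843, 1.9276)  len=0.3224

Chained into 1 loop(s):
  loop 1: 8 segments, perimeter = 2.5790
Total perimeter = 2.579

loops=1 perimeter=2.579


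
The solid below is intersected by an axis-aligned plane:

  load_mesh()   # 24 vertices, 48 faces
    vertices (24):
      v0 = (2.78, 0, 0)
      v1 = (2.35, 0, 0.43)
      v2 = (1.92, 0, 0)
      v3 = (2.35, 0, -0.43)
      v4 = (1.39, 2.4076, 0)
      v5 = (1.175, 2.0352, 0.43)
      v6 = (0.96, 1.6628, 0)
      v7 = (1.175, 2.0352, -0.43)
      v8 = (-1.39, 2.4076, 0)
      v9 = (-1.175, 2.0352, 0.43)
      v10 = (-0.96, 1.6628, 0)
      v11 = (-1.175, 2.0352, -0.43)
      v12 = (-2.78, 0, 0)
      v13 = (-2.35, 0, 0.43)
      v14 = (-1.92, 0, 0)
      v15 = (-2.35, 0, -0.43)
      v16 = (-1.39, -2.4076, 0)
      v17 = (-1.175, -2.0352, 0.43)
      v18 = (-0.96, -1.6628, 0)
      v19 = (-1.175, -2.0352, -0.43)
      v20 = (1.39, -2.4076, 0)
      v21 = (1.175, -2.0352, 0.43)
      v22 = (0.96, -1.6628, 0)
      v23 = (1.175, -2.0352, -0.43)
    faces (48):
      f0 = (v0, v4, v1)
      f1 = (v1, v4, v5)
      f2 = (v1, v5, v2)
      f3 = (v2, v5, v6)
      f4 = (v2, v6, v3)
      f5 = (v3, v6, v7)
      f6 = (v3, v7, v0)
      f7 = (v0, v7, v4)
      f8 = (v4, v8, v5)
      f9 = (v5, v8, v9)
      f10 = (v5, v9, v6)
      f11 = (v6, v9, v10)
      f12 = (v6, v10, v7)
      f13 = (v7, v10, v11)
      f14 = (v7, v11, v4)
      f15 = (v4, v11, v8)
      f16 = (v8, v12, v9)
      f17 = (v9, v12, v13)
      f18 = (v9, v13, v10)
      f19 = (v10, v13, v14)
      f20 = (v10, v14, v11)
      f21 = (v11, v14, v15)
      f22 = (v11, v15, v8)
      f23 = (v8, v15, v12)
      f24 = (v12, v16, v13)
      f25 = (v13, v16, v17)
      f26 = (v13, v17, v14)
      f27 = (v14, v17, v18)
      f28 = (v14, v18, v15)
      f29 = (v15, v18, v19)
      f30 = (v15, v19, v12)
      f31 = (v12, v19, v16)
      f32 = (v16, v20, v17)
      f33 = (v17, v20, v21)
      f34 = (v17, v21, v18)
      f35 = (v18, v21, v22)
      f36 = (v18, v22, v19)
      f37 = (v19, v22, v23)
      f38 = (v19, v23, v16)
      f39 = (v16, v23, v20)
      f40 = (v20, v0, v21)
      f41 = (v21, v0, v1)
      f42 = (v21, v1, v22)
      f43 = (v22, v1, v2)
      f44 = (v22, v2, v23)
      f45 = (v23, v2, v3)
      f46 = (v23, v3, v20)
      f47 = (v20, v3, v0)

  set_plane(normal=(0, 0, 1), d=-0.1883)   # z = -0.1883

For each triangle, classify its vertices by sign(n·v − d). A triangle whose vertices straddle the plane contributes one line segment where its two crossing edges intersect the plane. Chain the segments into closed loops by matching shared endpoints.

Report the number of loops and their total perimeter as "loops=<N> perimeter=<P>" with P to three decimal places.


loops=2 perimeter=28.200

Straddling triangles (24 of 48):
  (v2,v6,v3) [++-] → (1.56869, 0.934648, -0.1883)–(2.1083, 0, -0.1883)  len=1.0792
  (v3,v6,v7) [-+-] → (1.56869, 0.934648, -0.1883)–(1.05415, 1.82588, -0.1883)  len=1.0291
  (v3,v7,v0) [--+] → (2.07716, 0.891228, -0.1883)–(2.5917, 0, -0.1883)  len=1.0291
  (v0,v7,v4) [+-+] → (2.07716, 0.891228, -0.1883)–(1.29585, 2.24452, -0.1883)  len=1.5626
  (v6,v10,v7) [++-] → (-0.0250686, 1.82588, -0.1883)–(1.05415, 1.82588, -0.1883)  len=1.0792
  (v7,v10,v11) [-+-] → (-0.0250686, 1.82588, -0.1883)–(-1.05415, 1.82588, -0.1883)  len=1.0291
  (v7,v11,v4) [--+] → (0.266769, 2.24452, -0.1883)–(1.29585, 2.24452, -0.1883)  len=1.0291
  (v4,v11,v8) [+-+] → (0.266769, 2.24452, -0.1883)–(-1.29585, 2.24452, -0.1883)  len=1.5626
  (v10,v14,v11) [++-] → (-1.59376, 0.891228, -0.1883)–(-1.05415, 1.82588, -0.1883)  len=1.0792
  (v11,v14,v15) [-+-] → (-1.59376, 0.891228, -0.1883)–(-2.1083, 0, -0.1883)  len=1.0291
  (v11,v15,v8) [--+] → (-1.81039, 1.3533, -0.1883)–(-1.29585, 2.24452, -0.1883)  len=1.0291
  (v8,v15,v12) [+-+] → (-1.81039, 1.3533, -0.1883)–(-2.5917, 0, -0.1883)  len=1.5626
  (v14,v18,v15) [++-] → (-1.56869, -0.934648, -0.1883)–(-2.1083, 0, -0.1883)  len=1.0792
  (v15,v18,v19) [-+-] → (-1.56869, -0.934648, -0.1883)–(-1.05415, -1.82588, -0.1883)  len=1.0291
  (v15,v19,v12) [--+] → (-2.07716, -0.891228, -0.1883)–(-2.5917, 0, -0.1883)  len=1.0291
  (v12,v19,v16) [+-+] → (-2.07716, -0.891228, -0.1883)–(-1.29585, -2.24452, -0.1883)  len=1.5626
  (v18,v22,v19) [++-] → (0.0250686, -1.82588, -0.1883)–(-1.05415, -1.82588, -0.1883)  len=1.0792
  (v19,v22,v23) [-+-] → (0.0250686, -1.82588, -0.1883)–(1.05415, -1.82588, -0.1883)  len=1.0291
  (v19,v23,v16) [--+] → (-0.266769, -2.24452, -0.1883)–(-1.29585, -2.24452, -0.1883)  len=1.0291
  (v16,v23,v20) [+-+] → (-0.266769, -2.24452, -0.1883)–(1.29585, -2.24452, -0.1883)  len=1.5626
  (v22,v2,v23) [++-] → (1.59376, -0.891228, -0.1883)–(1.05415, -1.82588, -0.1883)  len=1.0792
  (v23,v2,v3) [-+-] → (1.59376, -0.891228, -0.1883)–(2.1083, 0, -0.1883)  len=1.0291
  (v23,v3,v20) [--+] → (1.81039, -1.3533, -0.1883)–(1.29585, -2.24452, -0.1883)  len=1.0291
  (v20,v3,v0) [+-+] → (1.81039, -1.3533, -0.1883)–(2.5917, 0, -0.1883)  len=1.5626

Chained into 2 loop(s):
  loop 1: 12 segments, perimeter = 12.6499
  loop 2: 12 segments, perimeter = 15.5504
Total perimeter = 28.200


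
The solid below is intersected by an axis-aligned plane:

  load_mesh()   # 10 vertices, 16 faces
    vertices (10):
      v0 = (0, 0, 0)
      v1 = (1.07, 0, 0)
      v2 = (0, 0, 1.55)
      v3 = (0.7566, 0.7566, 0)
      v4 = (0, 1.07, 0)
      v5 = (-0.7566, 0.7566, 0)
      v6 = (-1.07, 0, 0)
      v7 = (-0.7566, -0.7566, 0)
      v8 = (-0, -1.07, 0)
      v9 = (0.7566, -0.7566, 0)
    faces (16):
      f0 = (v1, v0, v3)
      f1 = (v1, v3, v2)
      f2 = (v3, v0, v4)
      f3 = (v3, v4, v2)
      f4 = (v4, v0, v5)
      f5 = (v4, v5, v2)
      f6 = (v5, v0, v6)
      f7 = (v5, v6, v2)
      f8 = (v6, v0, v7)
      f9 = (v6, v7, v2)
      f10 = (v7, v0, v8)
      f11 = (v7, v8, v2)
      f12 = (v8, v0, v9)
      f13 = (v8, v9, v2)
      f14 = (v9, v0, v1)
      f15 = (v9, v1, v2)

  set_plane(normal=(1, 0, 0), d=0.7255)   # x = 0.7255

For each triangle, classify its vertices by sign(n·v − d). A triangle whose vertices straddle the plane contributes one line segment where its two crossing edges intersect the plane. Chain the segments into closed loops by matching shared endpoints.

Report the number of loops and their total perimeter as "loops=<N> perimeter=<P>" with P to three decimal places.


loops=1 perimeter=3.386

Straddling triangles (8 of 16):
  (v1,v0,v3) [+-+] → (0.7255, 0, 0)–(0.7255, 0.7255, 0)  len=0.7255
  (v1,v3,v2) [++-] → (0.7255, 0.7255, 0.0637127)–(0.7255, 0, 0.499042)  len=0.8461
  (v3,v0,v4) [+--] → (0.7255, 0.7255, 0)–(0.7255, 0.769482, 0)  len=0.0440
  (v3,v4,v2) [+--] → (0.7255, 0.769482, 0)–(0.7255, 0.7255, 0.0637127)  len=0.0774
  (v8,v0,v9) [--+] → (0.7255, -0.7255, 0)–(0.7255, -0.769482, 0)  len=0.0440
  (v8,v9,v2) [-+-] → (0.7255, -0.769482, 0)–(0.7255, -0.7255, 0.0637127)  len=0.0774
  (v9,v0,v1) [+-+] → (0.7255, -0.7255, 0)–(0.7255, 0, 0)  len=0.7255
  (v9,v1,v2) [++-] → (0.7255, 0, 0.499042)–(0.7255, -0.7255, 0.0637127)  len=0.8461

Chained into 1 loop(s):
  loop 1: 8 segments, perimeter = 3.3860
Total perimeter = 3.386


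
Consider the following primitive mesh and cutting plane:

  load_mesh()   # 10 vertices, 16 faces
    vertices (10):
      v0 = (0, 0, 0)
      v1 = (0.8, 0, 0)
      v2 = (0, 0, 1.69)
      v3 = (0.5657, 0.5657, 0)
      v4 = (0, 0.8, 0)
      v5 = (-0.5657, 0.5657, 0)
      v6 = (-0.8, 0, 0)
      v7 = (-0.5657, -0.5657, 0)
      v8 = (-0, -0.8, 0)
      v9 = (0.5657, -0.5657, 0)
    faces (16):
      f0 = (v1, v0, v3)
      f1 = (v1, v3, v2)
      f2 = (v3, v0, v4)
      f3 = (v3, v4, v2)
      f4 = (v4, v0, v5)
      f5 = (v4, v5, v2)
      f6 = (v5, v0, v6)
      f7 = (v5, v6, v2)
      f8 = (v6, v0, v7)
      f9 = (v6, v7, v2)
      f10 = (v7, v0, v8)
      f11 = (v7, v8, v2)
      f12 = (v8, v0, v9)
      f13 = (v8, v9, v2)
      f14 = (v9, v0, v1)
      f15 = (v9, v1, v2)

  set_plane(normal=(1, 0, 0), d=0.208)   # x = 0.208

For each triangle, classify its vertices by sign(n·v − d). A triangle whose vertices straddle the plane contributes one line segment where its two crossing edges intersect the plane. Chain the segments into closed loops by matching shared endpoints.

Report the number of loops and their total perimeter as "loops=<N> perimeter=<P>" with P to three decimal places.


loops=1 perimeter=4.345

Straddling triangles (8 of 16):
  (v1,v0,v3) [+-+] → (0.208, 0, 0)–(0.208, 0.208, 0)  len=0.2080
  (v1,v3,v2) [++-] → (0.208, 0.208, 1.06861)–(0.208, 0, 1.2506)  len=0.2764
  (v3,v0,v4) [+--] → (0.208, 0.208, 0)–(0.208, 0.713851, 0)  len=0.5059
  (v3,v4,v2) [+--] → (0.208, 0.713851, 0)–(0.208, 0.208, 1.06861)  len=1.1823
  (v8,v0,v9) [--+] → (0.208, -0.208, 0)–(0.208, -0.713851, 0)  len=0.5059
  (v8,v9,v2) [-+-] → (0.208, -0.713851, 0)–(0.208, -0.208, 1.06861)  len=1.1823
  (v9,v0,v1) [+-+] → (0.208, -0.208, 0)–(0.208, 0, 0)  len=0.2080
  (v9,v1,v2) [++-] → (0.208, 0, 1.2506)–(0.208, -0.208, 1.06861)  len=0.2764

Chained into 1 loop(s):
  loop 1: 8 segments, perimeter = 4.3450
Total perimeter = 4.345


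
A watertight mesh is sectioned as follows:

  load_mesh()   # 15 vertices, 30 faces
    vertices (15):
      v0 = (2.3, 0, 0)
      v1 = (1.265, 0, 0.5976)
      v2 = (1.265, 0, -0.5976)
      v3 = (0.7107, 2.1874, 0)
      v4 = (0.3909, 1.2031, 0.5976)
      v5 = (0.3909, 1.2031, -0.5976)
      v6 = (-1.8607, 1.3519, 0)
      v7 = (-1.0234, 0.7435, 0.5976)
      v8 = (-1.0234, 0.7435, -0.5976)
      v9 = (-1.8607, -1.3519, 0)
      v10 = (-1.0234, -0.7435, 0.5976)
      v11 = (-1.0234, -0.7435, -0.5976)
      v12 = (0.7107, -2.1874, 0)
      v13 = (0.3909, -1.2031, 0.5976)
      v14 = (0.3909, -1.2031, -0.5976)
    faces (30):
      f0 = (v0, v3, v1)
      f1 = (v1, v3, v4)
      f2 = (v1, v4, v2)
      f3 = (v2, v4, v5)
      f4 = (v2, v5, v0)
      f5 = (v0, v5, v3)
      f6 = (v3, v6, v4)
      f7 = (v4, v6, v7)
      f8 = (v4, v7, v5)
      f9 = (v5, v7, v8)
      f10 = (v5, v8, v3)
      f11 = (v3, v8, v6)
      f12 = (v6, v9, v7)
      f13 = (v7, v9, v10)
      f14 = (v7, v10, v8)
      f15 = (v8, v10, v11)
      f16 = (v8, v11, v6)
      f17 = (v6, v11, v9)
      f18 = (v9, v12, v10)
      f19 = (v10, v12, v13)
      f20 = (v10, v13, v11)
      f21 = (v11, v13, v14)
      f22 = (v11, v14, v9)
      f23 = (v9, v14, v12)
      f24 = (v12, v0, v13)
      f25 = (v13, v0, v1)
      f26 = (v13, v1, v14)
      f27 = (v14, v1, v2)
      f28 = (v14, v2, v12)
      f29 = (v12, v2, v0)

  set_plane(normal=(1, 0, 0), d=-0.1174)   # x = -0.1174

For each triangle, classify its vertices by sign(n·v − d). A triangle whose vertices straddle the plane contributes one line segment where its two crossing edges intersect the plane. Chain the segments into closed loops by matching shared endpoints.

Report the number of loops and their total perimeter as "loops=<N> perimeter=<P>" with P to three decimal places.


Straddling triangles (12 of 30):
  (v3,v6,v4) [+-+] → (-0.1174, 1.91833, 0)–(-0.1174, 1.23669, 0.462691)  len=0.8238
  (v4,v6,v7) [+--] → (-0.1174, 1.23669, 0.462691)–(-0.1174, 1.03792, 0.5976)  len=0.2402
  (v4,v7,v5) [+-+] → (-0.1174, 1.03792, 0.5976)–(-0.1174, 1.03792, -0.168045)  len=0.7656
  (v5,v7,v8) [+--] → (-0.1174, 1.03792, -0.168045)–(-0.1174, 1.03792, -0.5976)  len=0.4296
  (v5,v8,v3) [+-+] → (-0.1174, 1.03792, -0.5976)–(-0.1174, 1.49788, -0.285377)  len=0.5559
  (v3,v8,v6) [+--] → (-0.1174, 1.49788, -0.285377)–(-0.1174, 1.91833, 0)  len=0.5082
  (v9,v12,v10) [-+-] → (-0.1174, -1.91833, 0)–(-0.1174, -1.49788, 0.285377)  len=0.5082
  (v10,v12,v13) [-++] → (-0.1174, -1.49788, 0.285377)–(-0.1174, -1.03792, 0.5976)  len=0.5559
  (v10,v13,v11) [-+-] → (-0.1174, -1.03792, 0.5976)–(-0.1174, -1.03792, 0.168045)  len=0.4296
  (v11,v13,v14) [-++] → (-0.1174, -1.03792, 0.168045)–(-0.1174, -1.03792, -0.5976)  len=0.7656
  (v11,v14,v9) [-+-] → (-0.1174, -1.03792, -0.5976)–(-0.1174, -1.23669, -0.462691)  len=0.2402
  (v9,v14,v12) [-++] → (-0.1174, -1.23669, -0.462691)–(-0.1174, -1.91833, 0)  len=0.8238

Chained into 2 loop(s):
  loop 1: 6 segments, perimeter = 3.3233
  loop 2: 6 segments, perimeter = 3.3233
Total perimeter = 6.647

loops=2 perimeter=6.647


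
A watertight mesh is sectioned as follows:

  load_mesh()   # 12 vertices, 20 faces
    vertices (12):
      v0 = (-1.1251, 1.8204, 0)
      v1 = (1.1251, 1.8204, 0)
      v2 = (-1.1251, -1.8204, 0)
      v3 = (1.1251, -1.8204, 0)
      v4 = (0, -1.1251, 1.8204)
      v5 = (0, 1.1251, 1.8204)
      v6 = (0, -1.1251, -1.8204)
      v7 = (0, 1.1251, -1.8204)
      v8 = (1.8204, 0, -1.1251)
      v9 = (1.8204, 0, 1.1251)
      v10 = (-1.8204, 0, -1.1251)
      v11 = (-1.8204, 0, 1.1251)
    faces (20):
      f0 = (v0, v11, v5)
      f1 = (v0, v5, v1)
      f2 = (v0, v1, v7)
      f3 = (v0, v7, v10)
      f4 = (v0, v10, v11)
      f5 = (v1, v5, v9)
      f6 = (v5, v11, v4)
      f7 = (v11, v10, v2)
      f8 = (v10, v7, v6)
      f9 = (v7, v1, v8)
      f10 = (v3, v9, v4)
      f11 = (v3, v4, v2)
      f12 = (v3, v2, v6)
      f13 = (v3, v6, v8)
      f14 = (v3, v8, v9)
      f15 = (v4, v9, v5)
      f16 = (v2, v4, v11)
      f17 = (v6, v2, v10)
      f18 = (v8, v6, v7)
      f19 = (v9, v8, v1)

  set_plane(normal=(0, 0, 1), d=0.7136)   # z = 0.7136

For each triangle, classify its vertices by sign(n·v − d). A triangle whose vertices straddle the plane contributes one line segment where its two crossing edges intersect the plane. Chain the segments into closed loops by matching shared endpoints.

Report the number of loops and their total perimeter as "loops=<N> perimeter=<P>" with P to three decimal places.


Straddling triangles (10 of 20):
  (v0,v11,v5) [-++] → (-1.5661, 0.665803, 0.7136)–(-0.684059, 1.54784, 0.7136)  len=1.2474
  (v0,v5,v1) [-+-] → (-0.684059, 1.54784, 0.7136)–(0.684059, 1.54784, 0.7136)  len=1.3681
  (v0,v10,v11) [--+] → (-1.8204, 0, 0.7136)–(-1.5661, 0.665803, 0.7136)  len=0.7127
  (v1,v5,v9) [-++] → (0.684059, 1.54784, 0.7136)–(1.5661, 0.665803, 0.7136)  len=1.2474
  (v11,v10,v2) [+--] → (-1.8204, 0, 0.7136)–(-1.5661, -0.665803, 0.7136)  len=0.7127
  (v3,v9,v4) [-++] → (1.5661, -0.665803, 0.7136)–(0.684059, -1.54784, 0.7136)  len=1.2474
  (v3,v4,v2) [-+-] → (0.684059, -1.54784, 0.7136)–(-0.684059, -1.54784, 0.7136)  len=1.3681
  (v3,v8,v9) [--+] → (1.8204, 0, 0.7136)–(1.5661, -0.665803, 0.7136)  len=0.7127
  (v2,v4,v11) [-++] → (-0.684059, -1.54784, 0.7136)–(-1.5661, -0.665803, 0.7136)  len=1.2474
  (v9,v8,v1) [+--] → (1.8204, 0, 0.7136)–(1.5661, 0.665803, 0.7136)  len=0.7127

Chained into 1 loop(s):
  loop 1: 10 segments, perimeter = 10.5767
Total perimeter = 10.577

loops=1 perimeter=10.577


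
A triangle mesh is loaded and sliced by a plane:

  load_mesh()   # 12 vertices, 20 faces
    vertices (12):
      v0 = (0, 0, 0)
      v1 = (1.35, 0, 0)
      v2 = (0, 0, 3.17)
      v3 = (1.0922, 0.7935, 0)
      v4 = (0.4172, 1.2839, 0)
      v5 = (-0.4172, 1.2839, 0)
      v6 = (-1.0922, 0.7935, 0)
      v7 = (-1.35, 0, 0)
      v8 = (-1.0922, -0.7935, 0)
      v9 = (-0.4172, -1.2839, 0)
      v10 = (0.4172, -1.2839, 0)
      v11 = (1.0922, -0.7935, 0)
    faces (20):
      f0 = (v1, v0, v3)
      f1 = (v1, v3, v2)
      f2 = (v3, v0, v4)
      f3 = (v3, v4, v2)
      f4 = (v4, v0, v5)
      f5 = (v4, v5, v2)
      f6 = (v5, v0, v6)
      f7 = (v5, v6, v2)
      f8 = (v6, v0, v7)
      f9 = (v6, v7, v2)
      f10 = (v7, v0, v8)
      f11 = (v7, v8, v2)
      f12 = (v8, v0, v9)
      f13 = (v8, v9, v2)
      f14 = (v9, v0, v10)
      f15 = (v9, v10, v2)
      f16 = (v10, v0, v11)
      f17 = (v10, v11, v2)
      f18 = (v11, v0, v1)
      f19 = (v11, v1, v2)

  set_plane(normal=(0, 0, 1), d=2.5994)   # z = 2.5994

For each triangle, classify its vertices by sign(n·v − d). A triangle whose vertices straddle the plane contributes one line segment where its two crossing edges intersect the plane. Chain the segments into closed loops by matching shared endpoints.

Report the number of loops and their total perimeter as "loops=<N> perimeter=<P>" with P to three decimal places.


loops=1 perimeter=1.502

Straddling triangles (10 of 20):
  (v1,v3,v2) [--+] → (0.196596, 0.14283, 2.5994)–(0.243, 0, 2.5994)  len=0.1502
  (v3,v4,v2) [--+] → (0.075096, 0.231102, 2.5994)–(0.196596, 0.14283, 2.5994)  len=0.1502
  (v4,v5,v2) [--+] → (-0.075096, 0.231102, 2.5994)–(0.075096, 0.231102, 2.5994)  len=0.1502
  (v5,v6,v2) [--+] → (-0.196596, 0.14283, 2.5994)–(-0.075096, 0.231102, 2.5994)  len=0.1502
  (v6,v7,v2) [--+] → (-0.243, 0, 2.5994)–(-0.196596, 0.14283, 2.5994)  len=0.1502
  (v7,v8,v2) [--+] → (-0.196596, -0.14283, 2.5994)–(-0.243, 0, 2.5994)  len=0.1502
  (v8,v9,v2) [--+] → (-0.075096, -0.231102, 2.5994)–(-0.196596, -0.14283, 2.5994)  len=0.1502
  (v9,v10,v2) [--+] → (0.075096, -0.231102, 2.5994)–(-0.075096, -0.231102, 2.5994)  len=0.1502
  (v10,v11,v2) [--+] → (0.196596, -0.14283, 2.5994)–(0.075096, -0.231102, 2.5994)  len=0.1502
  (v11,v1,v2) [--+] → (0.243, 0, 2.5994)–(0.196596, -0.14283, 2.5994)  len=0.1502

Chained into 1 loop(s):
  loop 1: 10 segments, perimeter = 1.5018
Total perimeter = 1.502
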